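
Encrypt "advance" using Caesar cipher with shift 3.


Word: "advance"
Shift: 3
Each letter → (letter + shift) mod 26:
  'a' (0) + 3 = 3 → 'd'
  'd' (3) + 3 = 6 → 'g'
  'v' (21) + 3 = 24 → 'y'
  'a' (0) + 3 = 3 → 'd'
  'n' (13) + 3 = 16 → 'q'
  'c' (2) + 3 = 5 → 'f'
  'e' (4) + 3 = 7 → 'h'
Result = "dgydqfh"


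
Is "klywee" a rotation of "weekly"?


Word: "weekly", Candidate: "klywee"
Method: check if candidate is substring of word+word
"weeklyweekly" contains "klywee"? Yes
Is rotation = Yes


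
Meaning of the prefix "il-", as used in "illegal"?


Prefix: il-
Example: illegal (il- + legal)
Meaning = not


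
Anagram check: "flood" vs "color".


Word 1: "flood" → sorted: dfloo
Word 2: "color" → sorted: cloor
Same letters? dfloo != cloor
Anagram = No


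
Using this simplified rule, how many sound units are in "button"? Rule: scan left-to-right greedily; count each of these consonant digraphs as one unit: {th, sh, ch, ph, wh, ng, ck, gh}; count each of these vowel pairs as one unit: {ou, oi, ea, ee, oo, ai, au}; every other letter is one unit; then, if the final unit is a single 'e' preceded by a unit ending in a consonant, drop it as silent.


Word: "button" (6 letters)
Left-to-right scan:
  [1] 'b' (letter)
  [2] 'u' (letter)
  [3] 't' (letter)
  [4] 't' (letter)
  [5] 'o' (letter)
  [6] 'n' (letter)
Units from scan: 6
Sound units = 6 units


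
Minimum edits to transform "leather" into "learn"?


Word 1: "leather" (length 7)
Word 2: "learn" (length 5)
One optimal edit sequence (insert/delete/substitute each cost 1):
  1. keep 'l'
  2. keep 'e'
  3. keep 'a'
  4. delete 't'  (+1)
  5. delete 'h'  (+1)
  6. substitute 'e' -> 'r'  (+1)
  7. substitute 'r' -> 'n'  (+1)
Total edit operations: 4
Edit distance = 4


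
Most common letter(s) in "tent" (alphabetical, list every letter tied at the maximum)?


Word: "tent"
Letter counts:
  'e': 1
  'n': 1
  't': 2
Maximum count = 2
Most frequent = 't' (2 times each)


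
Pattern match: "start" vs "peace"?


Pattern of "start": [0, 1, 2, 3, 1]
Pattern of "peace": [0, 1, 2, 3, 1]
Patterns match
Same pattern = Yes


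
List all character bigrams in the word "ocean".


Word: "ocean" (length 5)
Number of bigrams = 5 - 2 + 1 = 4
  Position 0: "oc"
  Position 1: "ce"
  Position 2: "ea"
  Position 3: "an"
Bigrams = "oc", "ce", "ea", "an"


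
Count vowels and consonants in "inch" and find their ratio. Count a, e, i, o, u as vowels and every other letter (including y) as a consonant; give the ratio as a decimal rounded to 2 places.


Word: "inch"
Vowels (a,e,i,o,u): 1
Consonants: 3
Ratio = 1/3
= 0.33


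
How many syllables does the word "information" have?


Word: "information"
Syllable breakdown: in · for · ma · tion
Counting: 4 parts
= 4 syllables


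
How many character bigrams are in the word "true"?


Word: "true" (length 4)
Number of 2-grams = length - 2 + 1 = 4 - 2 + 1
= 3


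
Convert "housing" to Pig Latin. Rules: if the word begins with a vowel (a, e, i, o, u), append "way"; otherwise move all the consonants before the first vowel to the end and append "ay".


Word: "housing"
Starts with consonant(s) → move to end, add 'ay'
Consonant cluster: "h"
Pig Latin = "ousinghay"


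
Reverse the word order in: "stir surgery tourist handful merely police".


Original: "stir surgery tourist handful merely police"
Words (1..n): stir | surgery | tourist | handful | merely | police
Reversed (n..1): police | merely | handful | tourist | surgery | stir
Result = "police merely handful tourist surgery stir"


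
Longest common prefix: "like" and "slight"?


Word 1: "like"
Word 2: "slight"
Comparing from start:
  Pos 0: 'l' != 's' (stop)
LCP = "" (length 0)


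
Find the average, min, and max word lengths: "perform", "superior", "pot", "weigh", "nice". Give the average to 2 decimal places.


Lengths: "perform"=7, "superior"=8, "pot"=3, "weigh"=5, "nice"=4
Sum = 27, Count = 5
Average = 27/5 = 5.40
= avg=5.40, min=3, max=8


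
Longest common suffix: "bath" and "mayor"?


Word 1: "bath"
Word 2: "mayor"
Comparing from end:
  Pos -1: 'h' != 'r' (stop)
LCS = "" (length 0)


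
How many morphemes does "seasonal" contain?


Word: "seasonal"
Morphemes: season + -al
Each morpheme carries meaning
= 2 morphemes


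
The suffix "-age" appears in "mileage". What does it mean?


Suffix: -age
Example: mileage (mile + -age)
Meaning = result / collection


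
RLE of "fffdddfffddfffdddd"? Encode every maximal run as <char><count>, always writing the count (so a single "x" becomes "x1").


String: "fffdddfffddfffdddd"
Scanning for consecutive runs:
  'f' x 3
  'd' x 3
  'f' x 3
  'd' x 2
  'f' x 3
  'd' x 4
RLE = "f3d3f3d2f3d4"


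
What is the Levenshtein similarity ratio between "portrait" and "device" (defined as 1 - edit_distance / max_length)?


Word 1: "portrait" (length 8)
Word 2: "device" (length 6)
One optimal edit sequence:
  1. delete 'p'  (+1)
  2. delete 'o'  (+1)
  3. substitute 'r' -> 'd'  (+1)
  4. substitute 't' -> 'e'  (+1)
  5. substitute 'r' -> 'v'  (+1)
  6. substitute 'a' -> 'i'  (+1)
  7. substitute 'i' -> 'c'  (+1)
  8. substitute 't' -> 'e'  (+1)
Edit distance = 8
Max length = max(8, 6) = 8
Similarity = 1 - 8/8
= 0.0000


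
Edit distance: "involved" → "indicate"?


Word 1: "involved" (length 8)
Word 2: "indicate" (length 8)
One optimal edit sequence (insert/delete/substitute each cost 1):
  1. keep 'i'
  2. keep 'n'
  3. substitute 'v' -> 'd'  (+1)
  4. substitute 'o' -> 'i'  (+1)
  5. substitute 'l' -> 'c'  (+1)
  6. substitute 'v' -> 'a'  (+1)
  7. substitute 'e' -> 't'  (+1)
  8. substitute 'd' -> 'e'  (+1)
Total edit operations: 6
Edit distance = 6


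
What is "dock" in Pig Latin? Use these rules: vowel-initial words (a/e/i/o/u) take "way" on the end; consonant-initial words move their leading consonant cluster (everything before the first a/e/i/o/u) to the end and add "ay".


Word: "dock"
Starts with consonant(s) → move to end, add 'ay'
Consonant cluster: "d"
Pig Latin = "ockday"


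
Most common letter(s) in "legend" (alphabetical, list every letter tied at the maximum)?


Word: "legend"
Letter counts:
  'd': 1
  'e': 2
  'g': 1
  'l': 1
  'n': 1
Maximum count = 2
Most frequent = 'e' (2 times each)


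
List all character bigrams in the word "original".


Word: "original" (length 8)
Number of bigrams = 8 - 2 + 1 = 7
  Position 0: "or"
  Position 1: "ri"
  Position 2: "ig"
  Position 3: "gi"
  Position 4: "in"
  Position 5: "na"
  Position 6: "al"
Bigrams = "or", "ri", "ig", "gi", "in", "na", "al"


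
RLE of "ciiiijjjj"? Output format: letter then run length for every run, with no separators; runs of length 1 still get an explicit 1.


String: "ciiiijjjj"
Scanning for consecutive runs:
  'c' x 1
  'i' x 4
  'j' x 4
RLE = "c1i4j4"


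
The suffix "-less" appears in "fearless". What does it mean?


Suffix: -less
As in: fearless -> fear + -less
Meaning = without


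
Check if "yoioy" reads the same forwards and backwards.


Word: "yoioy"
Reversed: "yoioy"
Forward == Backward? yoioy == yoioy
Palindrome = Yes


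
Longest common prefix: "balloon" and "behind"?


Word 1: "balloon"
Word 2: "behind"
Comparing from start:
  Pos 0: 'b' == 'b'
  Pos 1: 'a' != 'e' (stop)
LCP = "b" (length 1)


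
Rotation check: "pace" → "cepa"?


Word: "pace", Candidate: "cepa"
Method: check if candidate is substring of word+word
"pacepace" contains "cepa"? Yes
Is rotation = Yes


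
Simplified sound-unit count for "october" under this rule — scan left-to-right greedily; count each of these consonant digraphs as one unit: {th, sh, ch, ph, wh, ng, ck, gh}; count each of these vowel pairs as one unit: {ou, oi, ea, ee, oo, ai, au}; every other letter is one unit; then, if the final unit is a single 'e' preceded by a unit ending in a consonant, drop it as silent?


Word: "october" (7 letters)
Left-to-right scan:
  [1] 'o' (letter)
  [2] 'c' (letter)
  [3] 't' (letter)
  [4] 'o' (letter)
  [5] 'b' (letter)
  [6] 'e' (letter)
  [7] 'r' (letter)
Units from scan: 7
Sound units = 7 units


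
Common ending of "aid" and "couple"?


Word 1: "aid"
Word 2: "couple"
Comparing from end:
  Pos -1: 'd' != 'e' (stop)
LCS = "" (length 0)


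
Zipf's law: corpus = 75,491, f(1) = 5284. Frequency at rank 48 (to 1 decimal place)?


Zipf's law: f(r) = f(1) / r
f(1) = 5284
f(48) = 5284 / 48
= 110.1 occurrences


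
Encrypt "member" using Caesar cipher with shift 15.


Word: "member"
Shift: 15
Each letter → (letter + shift) mod 26:
  'm' (12) + 15 = 1 → 'b'
  'e' (4) + 15 = 19 → 't'
  'm' (12) + 15 = 1 → 'b'
  'b' (1) + 15 = 16 → 'q'
  'e' (4) + 15 = 19 → 't'
  'r' (17) + 15 = 6 → 'g'
Result = "btbqtg"


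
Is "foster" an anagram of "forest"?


Word 1: "forest" → sorted: eforst
Word 2: "foster" → sorted: eforst
Same letters? eforst == eforst
Anagram = Yes


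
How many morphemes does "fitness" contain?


Word: "fitness"
Morphemes: fit | -ness
Each morpheme carries meaning
= 2 morphemes


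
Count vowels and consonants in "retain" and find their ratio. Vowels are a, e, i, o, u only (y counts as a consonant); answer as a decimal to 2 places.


Word: "retain"
Vowels (a,e,i,o,u): 3
Consonants: 3
Ratio = 3/3
= 1.00


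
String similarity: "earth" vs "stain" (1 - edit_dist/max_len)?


Word 1: "earth" (length 5)
Word 2: "stain" (length 5)
One optimal edit sequence:
  1. substitute 'e' -> 's'  (+1)
  2. substitute 'a' -> 't'  (+1)
  3. substitute 'r' -> 'a'  (+1)
  4. substitute 't' -> 'i'  (+1)
  5. substitute 'h' -> 'n'  (+1)
Edit distance = 5
Max length = max(5, 5) = 5
Similarity = 1 - 5/5
= 0.0000


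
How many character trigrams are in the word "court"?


Word: "court" (length 5)
Number of 3-grams = length - 3 + 1 = 5 - 3 + 1
= 3


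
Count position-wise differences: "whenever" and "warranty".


Comparing character by character (same length = 8):
  Pos 0: 'w' vs 'w' =
  Pos 1: 'h' vs 'a' !=
  Pos 2: 'e' vs 'r' !=
  Pos 3: 'n' vs 'r' !=
  Pos 4: 'e' vs 'a' !=
  Pos 5: 'v' vs 'n' !=
  Pos 6: 'e' vs 't' !=
  Pos 7: 'r' vs 'y' !=
Hamming distance = 7


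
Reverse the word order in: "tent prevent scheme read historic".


Original: "tent prevent scheme read historic"
Words (1..n): tent | prevent | scheme | read | historic
Reversed (n..1): historic | read | scheme | prevent | tent
Result = "historic read scheme prevent tent"


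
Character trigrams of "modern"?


Word: "modern" (length 6)
Number of trigrams = 6 - 3 + 1 = 4
  Position 0: "mod"
  Position 1: "ode"
  Position 2: "der"
  Position 3: "ern"
Trigrams = "mod", "ode", "der", "ern"


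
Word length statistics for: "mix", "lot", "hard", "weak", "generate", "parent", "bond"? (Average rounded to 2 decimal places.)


Lengths: "mix"=3, "lot"=3, "hard"=4, "weak"=4, "generate"=8, "parent"=6, "bond"=4
Sum = 32, Count = 7
Average = 32/7 = 4.57
= avg=4.57, min=3, max=8


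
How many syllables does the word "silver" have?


Word: "silver"
Syllable breakdown: sil | ver
Counting: 2 parts
= 2 syllables


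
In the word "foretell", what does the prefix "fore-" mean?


Prefix: fore-
As in: foretell -> fore- + tell
Meaning = before


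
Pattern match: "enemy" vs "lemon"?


Pattern of "enemy": [0, 1, 0, 2, 3]
Pattern of "lemon": [0, 1, 2, 3, 4]
Patterns do not match
Same pattern = No


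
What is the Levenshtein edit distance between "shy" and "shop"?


Word 1: "shy" (length 3)
Word 2: "shop" (length 4)
One optimal edit sequence (insert/delete/substitute each cost 1):
  1. keep 's'
  2. keep 'h'
  3. insert 'o'  (+1)
  4. substitute 'y' -> 'p'  (+1)
Total edit operations: 2
Edit distance = 2


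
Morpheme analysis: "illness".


Word: "illness"
Morphemes: ill | -ness
Each morpheme carries meaning
= 2 morphemes


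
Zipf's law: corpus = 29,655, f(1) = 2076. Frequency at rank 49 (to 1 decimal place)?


Zipf's law: f(r) = f(1) / r
f(1) = 2076
f(49) = 2076 / 49
= 42.4 occurrences


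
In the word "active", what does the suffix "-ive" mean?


Suffix: -ive
Example: active = act + -ive
Meaning = tending to


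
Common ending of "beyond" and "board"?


Word 1: "beyond"
Word 2: "board"
Comparing from end:
  Pos -1: 'd' == 'd'
  Pos -2: 'n' != 'r' (stop)
LCS = "d" (length 1)


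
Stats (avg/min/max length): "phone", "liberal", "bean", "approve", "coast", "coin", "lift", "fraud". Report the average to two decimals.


Lengths: "phone"=5, "liberal"=7, "bean"=4, "approve"=7, "coast"=5, "coin"=4, "lift"=4, "fraud"=5
Sum = 41, Count = 8
Average = 41/8 = 5.13
= avg=5.13, min=4, max=7


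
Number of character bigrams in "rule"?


Word: "rule" (length 4)
Number of 2-grams = length - 2 + 1 = 4 - 2 + 1
= 3


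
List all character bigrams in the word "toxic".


Word: "toxic" (length 5)
Number of bigrams = 5 - 2 + 1 = 4
  Position 0: "to"
  Position 1: "ox"
  Position 2: "xi"
  Position 3: "ic"
Bigrams = "to", "ox", "xi", "ic"


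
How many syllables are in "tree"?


Word: "tree"
Syllable breakdown: tree
Counting: 1 part
= 1 syllable


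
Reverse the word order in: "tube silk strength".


Original: "tube silk strength"
Words (1..n): tube | silk | strength
Reversed (n..1): strength | silk | tube
Result = "strength silk tube"


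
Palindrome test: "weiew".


Word: "weiew"
Reversed: "weiew"
Forward == Backward? weiew == weiew
Palindrome = Yes


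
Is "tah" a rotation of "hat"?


Word: "hat", Candidate: "tah"
Method: check if candidate is substring of word+word
"hathat" contains "tah"? No
Is rotation = No


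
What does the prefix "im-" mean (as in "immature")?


Prefix: im-
As in: immature -> im- + mature
Meaning = not / into


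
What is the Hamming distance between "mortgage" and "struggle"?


Comparing character by character (same length = 8):
  Pos 0: 'm' vs 's' !=
  Pos 1: 'o' vs 't' !=
  Pos 2: 'r' vs 'r' =
  Pos 3: 't' vs 'u' !=
  Pos 4: 'g' vs 'g' =
  Pos 5: 'a' vs 'g' !=
  Pos 6: 'g' vs 'l' !=
  Pos 7: 'e' vs 'e' =
Hamming distance = 5


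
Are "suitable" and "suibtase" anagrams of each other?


Word 1: "suitable" → sorted: abeilstu
Word 2: "suibtase" → sorted: abeisstu
Same letters? abeilstu != abeisstu
Anagram = No


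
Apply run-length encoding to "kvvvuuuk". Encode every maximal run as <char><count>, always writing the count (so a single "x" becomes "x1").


String: "kvvvuuuk"
Scanning for consecutive runs:
  'k' x 1
  'v' x 3
  'u' x 3
  'k' x 1
RLE = "k1v3u3k1"


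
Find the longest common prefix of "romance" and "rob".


Word 1: "romance"
Word 2: "rob"
Comparing from start:
  Pos 0: 'r' == 'r'
  Pos 1: 'o' == 'o'
  Pos 2: 'm' != 'b' (stop)
LCP = "ro" (length 2)


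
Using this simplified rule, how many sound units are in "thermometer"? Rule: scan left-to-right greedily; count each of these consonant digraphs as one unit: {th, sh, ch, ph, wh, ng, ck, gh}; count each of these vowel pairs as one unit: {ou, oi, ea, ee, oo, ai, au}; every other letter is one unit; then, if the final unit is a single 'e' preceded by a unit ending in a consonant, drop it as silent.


Word: "thermometer" (11 letters)
Left-to-right scan:
  (1) 'th' (digraph)
  (2) 'e' (letter)
  (3) 'r' (letter)
  (4) 'm' (letter)
  (5) 'o' (letter)
  (6) 'm' (letter)
  (7) 'e' (letter)
  (8) 't' (letter)
  (9) 'e' (letter)
  (10) 'r' (letter)
Units from scan: 10
Sound units = 10 units


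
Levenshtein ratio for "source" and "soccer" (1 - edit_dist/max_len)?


Word 1: "source" (length 6)
Word 2: "soccer" (length 6)
One optimal edit sequence:
  1. keep 's'
  2. keep 'o'
  3. delete 'u'  (+1)
  4. substitute 'r' -> 'c'  (+1)
  5. keep 'c'
  6. keep 'e'
  7. insert 'r'  (+1)
Edit distance = 3
Max length = max(6, 6) = 6
Similarity = 1 - 3/6
= 0.5000


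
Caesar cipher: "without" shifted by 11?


Word: "without"
Shift: 11
Each letter → (letter + shift) mod 26:
  'w' (22) + 11 = 7 → 'h'
  'i' (8) + 11 = 19 → 't'
  't' (19) + 11 = 4 → 'e'
  'h' (7) + 11 = 18 → 's'
  'o' (14) + 11 = 25 → 'z'
  'u' (20) + 11 = 5 → 'f'
  't' (19) + 11 = 4 → 'e'
Result = "hteszfe"


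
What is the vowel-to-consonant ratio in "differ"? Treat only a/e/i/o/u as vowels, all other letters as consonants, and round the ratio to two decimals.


Word: "differ"
Vowels (a,e,i,o,u): 2
Consonants: 4
Ratio = 2/4
= 0.50


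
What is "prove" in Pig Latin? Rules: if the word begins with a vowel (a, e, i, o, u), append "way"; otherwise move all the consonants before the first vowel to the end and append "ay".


Word: "prove"
Starts with consonant(s) → move to end, add 'ay'
Consonant cluster: "pr"
Pig Latin = "ovepray"


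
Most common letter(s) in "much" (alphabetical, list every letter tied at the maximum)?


Word: "much"
Letter counts:
  'c': 1
  'h': 1
  'm': 1
  'u': 1
Maximum count = 1
Most frequent = 'c', 'h', 'm', 'u' (1 time each)


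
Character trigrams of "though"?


Word: "though" (length 6)
Number of trigrams = 6 - 3 + 1 = 4
  Position 0: "tho"
  Position 1: "hou"
  Position 2: "oug"
  Position 3: "ugh"
Trigrams = "tho", "hou", "oug", "ugh"


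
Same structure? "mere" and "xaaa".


Pattern of "mere": [0, 1, 2, 1]
Pattern of "xaaa": [0, 1, 1, 1]
Patterns do not match
Same pattern = No


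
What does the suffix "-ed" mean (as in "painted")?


Suffix: -ed
Example: painted = paint + -ed
Meaning = past tense


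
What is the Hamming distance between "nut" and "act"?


Comparing character by character (same length = 3):
  Pos 0: 'n' vs 'a' !=
  Pos 1: 'u' vs 'c' !=
  Pos 2: 't' vs 't' =
Hamming distance = 2


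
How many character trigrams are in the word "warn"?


Word: "warn" (length 4)
Number of 3-grams = length - 3 + 1 = 4 - 3 + 1
= 2


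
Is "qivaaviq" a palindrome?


Word: "qivaaviq"
Reversed: "qivaaviq"
Forward == Backward? qivaaviq == qivaaviq
Palindrome = Yes


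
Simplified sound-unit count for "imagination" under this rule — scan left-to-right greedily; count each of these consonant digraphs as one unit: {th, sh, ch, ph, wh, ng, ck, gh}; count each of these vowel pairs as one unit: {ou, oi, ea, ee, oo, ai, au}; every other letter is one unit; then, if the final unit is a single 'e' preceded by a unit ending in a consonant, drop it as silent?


Word: "imagination" (11 letters)
Left-to-right scan:
  [1] 'i' (letter)
  [2] 'm' (letter)
  [3] 'a' (letter)
  [4] 'g' (letter)
  [5] 'i' (letter)
  [6] 'n' (letter)
  [7] 'a' (letter)
  [8] 't' (letter)
  [9] 'i' (letter)
  [10] 'o' (letter)
  [11] 'n' (letter)
Units from scan: 11
Sound units = 11 units


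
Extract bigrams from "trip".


Word: "trip" (length 4)
Number of bigrams = 4 - 2 + 1 = 3
  Position 0: "tr"
  Position 1: "ri"
  Position 2: "ip"
Bigrams = "tr", "ri", "ip"


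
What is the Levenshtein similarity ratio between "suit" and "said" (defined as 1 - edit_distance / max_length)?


Word 1: "suit" (length 4)
Word 2: "said" (length 4)
One optimal edit sequence:
  1. keep 's'
  2. substitute 'u' -> 'a'  (+1)
  3. keep 'i'
  4. substitute 't' -> 'd'  (+1)
Edit distance = 2
Max length = max(4, 4) = 4
Similarity = 1 - 2/4
= 0.5000


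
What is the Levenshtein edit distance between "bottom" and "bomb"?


Word 1: "bottom" (length 6)
Word 2: "bomb" (length 4)
One optimal edit sequence (insert/delete/substitute each cost 1):
  1. keep 'b'
  2. keep 'o'
  3. delete 't'  (+1)
  4. delete 't'  (+1)
  5. substitute 'o' -> 'm'  (+1)
  6. substitute 'm' -> 'b'  (+1)
Total edit operations: 4
Edit distance = 4


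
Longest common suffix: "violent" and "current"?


Word 1: "violent"
Word 2: "current"
Comparing from end:
  Pos -1: 't' == 't'
  Pos -2: 'n' == 'n'
  Pos -3: 'e' == 'e'
  Pos -4: 'l' != 'r' (stop)
LCS = "ent" (length 3)


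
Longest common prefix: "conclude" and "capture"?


Word 1: "conclude"
Word 2: "capture"
Comparing from start:
  Pos 0: 'c' == 'c'
  Pos 1: 'o' != 'a' (stop)
LCP = "c" (length 1)


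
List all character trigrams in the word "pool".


Word: "pool" (length 4)
Number of trigrams = 4 - 3 + 1 = 2
  Position 0: "poo"
  Position 1: "ool"
Trigrams = "poo", "ool"


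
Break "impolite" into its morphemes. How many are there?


Word: "impolite"
Morphemes: im- / polite
Each morpheme carries meaning
= 2 morphemes


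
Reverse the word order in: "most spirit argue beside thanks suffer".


Original: "most spirit argue beside thanks suffer"
Words (1..n): most | spirit | argue | beside | thanks | suffer
Reversed (n..1): suffer | thanks | beside | argue | spirit | most
Result = "suffer thanks beside argue spirit most"


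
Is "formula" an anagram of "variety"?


Word 1: "variety" → sorted: aeirtvy
Word 2: "formula" → sorted: aflmoru
Same letters? aeirtvy != aflmoru
Anagram = No


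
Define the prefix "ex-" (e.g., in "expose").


Prefix: ex-
As in: expose -> ex- + pose
Meaning = out / former


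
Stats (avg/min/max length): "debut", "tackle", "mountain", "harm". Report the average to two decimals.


Lengths: "debut"=5, "tackle"=6, "mountain"=8, "harm"=4
Sum = 23, Count = 4
Average = 23/4 = 5.75
= avg=5.75, min=4, max=8


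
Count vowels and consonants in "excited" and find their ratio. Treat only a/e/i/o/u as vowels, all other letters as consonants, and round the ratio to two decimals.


Word: "excited"
Vowels (a,e,i,o,u): 3
Consonants: 4
Ratio = 3/4
= 0.75


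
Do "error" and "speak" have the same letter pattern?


Pattern of "error": [0, 1, 1, 2, 1]
Pattern of "speak": [0, 1, 2, 3, 4]
Patterns do not match
Same pattern = No


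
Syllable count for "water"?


Word: "water"
Syllable breakdown: wa-ter
Counting: 2 parts
= 2 syllables


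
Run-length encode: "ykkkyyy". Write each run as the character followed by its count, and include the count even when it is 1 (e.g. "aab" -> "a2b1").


String: "ykkkyyy"
Scanning for consecutive runs:
  'y' x 1
  'k' x 3
  'y' x 3
RLE = "y1k3y3"


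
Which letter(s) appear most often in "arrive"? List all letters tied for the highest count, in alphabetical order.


Word: "arrive"
Letter counts:
  'a': 1
  'e': 1
  'i': 1
  'r': 2
  'v': 1
Maximum count = 2
Most frequent = 'r' (2 times each)


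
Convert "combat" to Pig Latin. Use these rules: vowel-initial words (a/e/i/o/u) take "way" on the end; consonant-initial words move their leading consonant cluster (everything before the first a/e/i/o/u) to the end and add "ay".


Word: "combat"
Starts with consonant(s) → move to end, add 'ay'
Consonant cluster: "c"
Pig Latin = "ombatcay"


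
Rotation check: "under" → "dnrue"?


Word: "under", Candidate: "dnrue"
Method: check if candidate is substring of word+word
"underunder" contains "dnrue"? No
Is rotation = No


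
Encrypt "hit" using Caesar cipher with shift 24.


Word: "hit"
Shift: 24
Each letter → (letter + shift) mod 26:
  'h' (7) + 24 = 5 → 'f'
  'i' (8) + 24 = 6 → 'g'
  't' (19) + 24 = 17 → 'r'
Result = "fgr"


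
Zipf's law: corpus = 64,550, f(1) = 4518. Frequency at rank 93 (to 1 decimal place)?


Zipf's law: f(r) = f(1) / r
f(1) = 4518
f(93) = 4518 / 93
= 48.6 occurrences


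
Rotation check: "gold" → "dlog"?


Word: "gold", Candidate: "dlog"
Method: check if candidate is substring of word+word
"goldgold" contains "dlog"? No
Is rotation = No


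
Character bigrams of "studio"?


Word: "studio" (length 6)
Number of bigrams = 6 - 2 + 1 = 5
  Position 0: "st"
  Position 1: "tu"
  Position 2: "ud"
  Position 3: "di"
  Position 4: "io"
Bigrams = "st", "tu", "ud", "di", "io"


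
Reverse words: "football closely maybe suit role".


Original: "football closely maybe suit role"
Words (1..n): football | closely | maybe | suit | role
Reversed (n..1): role | suit | maybe | closely | football
Result = "role suit maybe closely football"


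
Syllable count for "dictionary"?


Word: "dictionary"
Syllable breakdown: dic · tion · ar · y
Counting: 4 parts
= 4 syllables


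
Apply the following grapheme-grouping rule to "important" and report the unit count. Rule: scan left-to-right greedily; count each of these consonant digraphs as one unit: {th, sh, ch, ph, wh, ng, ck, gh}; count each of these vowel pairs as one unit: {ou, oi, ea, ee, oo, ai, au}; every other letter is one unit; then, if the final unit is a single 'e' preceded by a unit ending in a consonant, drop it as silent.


Word: "important" (9 letters)
Left-to-right scan:
  (1) 'i' (letter)
  (2) 'm' (letter)
  (3) 'p' (letter)
  (4) 'o' (letter)
  (5) 'r' (letter)
  (6) 't' (letter)
  (7) 'a' (letter)
  (8) 'n' (letter)
  (9) 't' (letter)
Units from scan: 9
Sound units = 9 units


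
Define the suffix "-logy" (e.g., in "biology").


Suffix: -logy
Example: biology = bio- + -logy
Meaning = study of


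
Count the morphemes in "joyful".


Word: "joyful"
Morphemes: joy / -ful
Each morpheme carries meaning
= 2 morphemes


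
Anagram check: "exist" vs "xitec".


Word 1: "exist" → sorted: eistx
Word 2: "xitec" → sorted: ceitx
Same letters? eistx != ceitx
Anagram = No


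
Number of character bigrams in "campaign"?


Word: "campaign" (length 8)
Number of 2-grams = length - 2 + 1 = 8 - 2 + 1
= 7


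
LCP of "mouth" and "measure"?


Word 1: "mouth"
Word 2: "measure"
Comparing from start:
  Pos 0: 'm' == 'm'
  Pos 1: 'o' != 'e' (stop)
LCP = "m" (length 1)


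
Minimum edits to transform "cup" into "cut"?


Word 1: "cup" (length 3)
Word 2: "cut" (length 3)
One optimal edit sequence (insert/delete/substitute each cost 1):
  1. keep 'c'
  2. keep 'u'
  3. substitute 'p' -> 't'  (+1)
Total edit operations: 1
Edit distance = 1


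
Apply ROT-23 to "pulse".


Word: "pulse"
Shift: 23
Each letter → (letter + shift) mod 26:
  'p' (15) + 23 = 12 → 'm'
  'u' (20) + 23 = 17 → 'r'
  'l' (11) + 23 = 8 → 'i'
  's' (18) + 23 = 15 → 'p'
  'e' (4) + 23 = 1 → 'b'
Result = "mripb"


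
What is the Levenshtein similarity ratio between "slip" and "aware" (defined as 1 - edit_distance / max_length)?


Word 1: "slip" (length 4)
Word 2: "aware" (length 5)
One optimal edit sequence:
  1. insert 'a'  (+1)
  2. substitute 's' -> 'w'  (+1)
  3. substitute 'l' -> 'a'  (+1)
  4. substitute 'i' -> 'r'  (+1)
  5. substitute 'p' -> 'e'  (+1)
Edit distance = 5
Max length = max(4, 5) = 5
Similarity = 1 - 5/5
= 0.0000


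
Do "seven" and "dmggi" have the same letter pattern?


Pattern of "seven": [0, 1, 2, 1, 3]
Pattern of "dmggi": [0, 1, 2, 2, 3]
Patterns do not match
Same pattern = No


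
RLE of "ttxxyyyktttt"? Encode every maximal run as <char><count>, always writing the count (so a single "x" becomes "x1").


String: "ttxxyyyktttt"
Scanning for consecutive runs:
  't' x 2
  'x' x 2
  'y' x 3
  'k' x 1
  't' x 4
RLE = "t2x2y3k1t4"


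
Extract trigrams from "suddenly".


Word: "suddenly" (length 8)
Number of trigrams = 8 - 3 + 1 = 6
  Position 0: "sud"
  Position 1: "udd"
  Position 2: "dde"
  Position 3: "den"
  Position 4: "enl"
  Position 5: "nly"
Trigrams = "sud", "udd", "dde", "den", "enl", "nly"


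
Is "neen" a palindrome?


Word: "neen"
Reversed: "neen"
Forward == Backward? neen == neen
Palindrome = Yes


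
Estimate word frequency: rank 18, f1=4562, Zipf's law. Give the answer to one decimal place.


Zipf's law: f(r) = f(1) / r
f(1) = 4562
f(18) = 4562 / 18
= 253.4 occurrences


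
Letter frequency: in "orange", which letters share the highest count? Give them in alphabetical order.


Word: "orange"
Letter counts:
  'a': 1
  'e': 1
  'g': 1
  'n': 1
  'o': 1
  'r': 1
Maximum count = 1
Most frequent = 'a', 'e', 'g', 'n', 'o', 'r' (1 time each)


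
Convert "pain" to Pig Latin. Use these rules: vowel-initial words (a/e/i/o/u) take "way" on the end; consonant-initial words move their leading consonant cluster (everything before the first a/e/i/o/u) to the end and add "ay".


Word: "pain"
Starts with consonant(s) → move to end, add 'ay'
Consonant cluster: "p"
Pig Latin = "ainpay"


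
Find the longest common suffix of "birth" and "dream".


Word 1: "birth"
Word 2: "dream"
Comparing from end:
  Pos -1: 'h' != 'm' (stop)
LCS = "" (length 0)


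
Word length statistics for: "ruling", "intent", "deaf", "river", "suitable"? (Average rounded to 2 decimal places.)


Lengths: "ruling"=6, "intent"=6, "deaf"=4, "river"=5, "suitable"=8
Sum = 29, Count = 5
Average = 29/5 = 5.80
= avg=5.80, min=4, max=8


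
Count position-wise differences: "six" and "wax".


Comparing character by character (same length = 3):
  Pos 0: 's' vs 'w' !=
  Pos 1: 'i' vs 'a' !=
  Pos 2: 'x' vs 'x' =
Hamming distance = 2


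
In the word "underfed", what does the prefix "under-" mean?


Prefix: under-
Example: underfed = under- + fed
Meaning = insufficient


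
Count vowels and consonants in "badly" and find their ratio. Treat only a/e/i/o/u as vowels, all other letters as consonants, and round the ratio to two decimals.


Word: "badly"
Vowels (a,e,i,o,u): 1
Consonants: 4
Ratio = 1/4
= 0.25


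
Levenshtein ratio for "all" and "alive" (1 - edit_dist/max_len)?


Word 1: "all" (length 3)
Word 2: "alive" (length 5)
One optimal edit sequence:
  1. keep 'a'
  2. keep 'l'
  3. insert 'i'  (+1)
  4. insert 'v'  (+1)
  5. substitute 'l' -> 'e'  (+1)
Edit distance = 3
Max length = max(3, 5) = 5
Similarity = 1 - 3/5
= 0.4000


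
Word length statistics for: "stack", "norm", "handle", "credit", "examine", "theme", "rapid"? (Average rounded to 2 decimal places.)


Lengths: "stack"=5, "norm"=4, "handle"=6, "credit"=6, "examine"=7, "theme"=5, "rapid"=5
Sum = 38, Count = 7
Average = 38/7 = 5.43
= avg=5.43, min=4, max=7


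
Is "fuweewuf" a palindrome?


Word: "fuweewuf"
Reversed: "fuweewuf"
Forward == Backward? fuweewuf == fuweewuf
Palindrome = Yes


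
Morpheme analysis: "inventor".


Word: "inventor"
Morphemes: invent / -or
Each morpheme carries meaning
= 2 morphemes


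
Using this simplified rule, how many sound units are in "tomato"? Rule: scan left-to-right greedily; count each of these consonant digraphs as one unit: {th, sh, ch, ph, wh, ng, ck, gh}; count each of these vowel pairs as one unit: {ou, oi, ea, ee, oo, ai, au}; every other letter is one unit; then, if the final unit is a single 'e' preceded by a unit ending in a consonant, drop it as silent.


Word: "tomato" (6 letters)
Left-to-right scan:
  (1) 't' (letter)
  (2) 'o' (letter)
  (3) 'm' (letter)
  (4) 'a' (letter)
  (5) 't' (letter)
  (6) 'o' (letter)
Units from scan: 6
Sound units = 6 units


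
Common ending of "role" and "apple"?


Word 1: "role"
Word 2: "apple"
Comparing from end:
  Pos -1: 'e' == 'e'
  Pos -2: 'l' == 'l'
  Pos -3: 'o' != 'p' (stop)
LCS = "le" (length 2)


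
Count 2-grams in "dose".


Word: "dose" (length 4)
Number of 2-grams = length - 2 + 1 = 4 - 2 + 1
= 3


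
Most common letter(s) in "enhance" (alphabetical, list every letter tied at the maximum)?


Word: "enhance"
Letter counts:
  'a': 1
  'c': 1
  'e': 2
  'h': 1
  'n': 2
Maximum count = 2
Most frequent = 'e', 'n' (2 times each)


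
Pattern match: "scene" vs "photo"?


Pattern of "scene": [0, 1, 2, 3, 2]
Pattern of "photo": [0, 1, 2, 3, 2]
Patterns match
Same pattern = Yes


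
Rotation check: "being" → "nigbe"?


Word: "being", Candidate: "nigbe"
Method: check if candidate is substring of word+word
"beingbeing" contains "nigbe"? No
Is rotation = No


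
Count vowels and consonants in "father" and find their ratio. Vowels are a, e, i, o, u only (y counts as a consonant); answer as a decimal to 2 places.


Word: "father"
Vowels (a,e,i,o,u): 2
Consonants: 4
Ratio = 2/4
= 0.50


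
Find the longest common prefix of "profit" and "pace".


Word 1: "profit"
Word 2: "pace"
Comparing from start:
  Pos 0: 'p' == 'p'
  Pos 1: 'r' != 'a' (stop)
LCP = "p" (length 1)


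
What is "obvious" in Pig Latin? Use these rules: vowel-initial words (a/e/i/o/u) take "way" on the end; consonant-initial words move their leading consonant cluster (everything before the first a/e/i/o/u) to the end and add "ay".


Word: "obvious"
Starts with vowel → add 'way'
Pig Latin = "obviousway"


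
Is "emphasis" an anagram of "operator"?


Word 1: "operator" → sorted: aeooprrt
Word 2: "emphasis" → sorted: aehimpss
Same letters? aeooprrt != aehimpss
Anagram = No


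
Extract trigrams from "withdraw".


Word: "withdraw" (length 8)
Number of trigrams = 8 - 3 + 1 = 6
  Position 0: "wit"
  Position 1: "ith"
  Position 2: "thd"
  Position 3: "hdr"
  Position 4: "dra"
  Position 5: "raw"
Trigrams = "wit", "ith", "thd", "hdr", "dra", "raw"


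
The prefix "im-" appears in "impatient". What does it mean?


Prefix: im-
Example: impatient (im- + patient)
Meaning = not / into


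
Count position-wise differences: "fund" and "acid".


Comparing character by character (same length = 4):
  Pos 0: 'f' vs 'a' !=
  Pos 1: 'u' vs 'c' !=
  Pos 2: 'n' vs 'i' !=
  Pos 3: 'd' vs 'd' =
Hamming distance = 3


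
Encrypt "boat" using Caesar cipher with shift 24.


Word: "boat"
Shift: 24
Each letter → (letter + shift) mod 26:
  'b' (1) + 24 = 25 → 'z'
  'o' (14) + 24 = 12 → 'm'
  'a' (0) + 24 = 24 → 'y'
  't' (19) + 24 = 17 → 'r'
Result = "zmyr"


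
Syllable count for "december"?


Word: "december"
Syllable breakdown: de-cem-ber
Counting: 3 parts
= 3 syllables


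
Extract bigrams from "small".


Word: "small" (length 5)
Number of bigrams = 5 - 2 + 1 = 4
  Position 0: "sm"
  Position 1: "ma"
  Position 2: "al"
  Position 3: "ll"
Bigrams = "sm", "ma", "al", "ll"


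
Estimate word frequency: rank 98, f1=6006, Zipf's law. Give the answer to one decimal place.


Zipf's law: f(r) = f(1) / r
f(1) = 6006
f(98) = 6006 / 98
= 61.3 occurrences


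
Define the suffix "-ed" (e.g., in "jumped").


Suffix: -ed
Example: jumped (jump + -ed)
Meaning = past tense


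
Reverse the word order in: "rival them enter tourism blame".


Original: "rival them enter tourism blame"
Words (1..n): rival | them | enter | tourism | blame
Reversed (n..1): blame | tourism | enter | them | rival
Result = "blame tourism enter them rival"


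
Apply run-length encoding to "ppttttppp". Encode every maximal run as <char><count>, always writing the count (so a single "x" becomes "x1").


String: "ppttttppp"
Scanning for consecutive runs:
  'p' x 2
  't' x 4
  'p' x 3
RLE = "p2t4p3"


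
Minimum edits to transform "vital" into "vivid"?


Word 1: "vital" (length 5)
Word 2: "vivid" (length 5)
One optimal edit sequence (insert/delete/substitute each cost 1):
  1. keep 'v'
  2. keep 'i'
  3. substitute 't' -> 'v'  (+1)
  4. substitute 'a' -> 'i'  (+1)
  5. substitute 'l' -> 'd'  (+1)
Total edit operations: 3
Edit distance = 3


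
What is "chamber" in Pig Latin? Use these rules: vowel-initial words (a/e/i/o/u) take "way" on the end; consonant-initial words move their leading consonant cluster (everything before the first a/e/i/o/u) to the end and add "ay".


Word: "chamber"
Starts with consonant(s) → move to end, add 'ay'
Consonant cluster: "ch"
Pig Latin = "amberchay"


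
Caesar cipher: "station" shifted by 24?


Word: "station"
Shift: 24
Each letter → (letter + shift) mod 26:
  's' (18) + 24 = 16 → 'q'
  't' (19) + 24 = 17 → 'r'
  'a' (0) + 24 = 24 → 'y'
  't' (19) + 24 = 17 → 'r'
  'i' (8) + 24 = 6 → 'g'
  'o' (14) + 24 = 12 → 'm'
  'n' (13) + 24 = 11 → 'l'
Result = "qryrgml"


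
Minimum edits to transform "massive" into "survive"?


Word 1: "massive" (length 7)
Word 2: "survive" (length 7)
One optimal edit sequence (insert/delete/substitute each cost 1):
  1. substitute 'm' -> 's'  (+1)
  2. substitute 'a' -> 'u'  (+1)
  3. substitute 's' -> 'r'  (+1)
  4. substitute 's' -> 'v'  (+1)
  5. keep 'i'
  6. keep 'v'
  7. keep 'e'
Total edit operations: 4
Edit distance = 4


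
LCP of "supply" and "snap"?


Word 1: "supply"
Word 2: "snap"
Comparing from start:
  Pos 0: 's' == 's'
  Pos 1: 'u' != 'n' (stop)
LCP = "s" (length 1)


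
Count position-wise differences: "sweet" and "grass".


Comparing character by character (same length = 5):
  Pos 0: 's' vs 'g' !=
  Pos 1: 'w' vs 'r' !=
  Pos 2: 'e' vs 'a' !=
  Pos 3: 'e' vs 's' !=
  Pos 4: 't' vs 's' !=
Hamming distance = 5


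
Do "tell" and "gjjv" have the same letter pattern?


Pattern of "tell": [0, 1, 2, 2]
Pattern of "gjjv": [0, 1, 1, 2]
Patterns do not match
Same pattern = No


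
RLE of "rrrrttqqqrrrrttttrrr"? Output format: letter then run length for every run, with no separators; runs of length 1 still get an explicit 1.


String: "rrrrttqqqrrrrttttrrr"
Scanning for consecutive runs:
  'r' x 4
  't' x 2
  'q' x 3
  'r' x 4
  't' x 4
  'r' x 3
RLE = "r4t2q3r4t4r3"


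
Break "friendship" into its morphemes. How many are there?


Word: "friendship"
Morphemes: friend + -ship
Each morpheme carries meaning
= 2 morphemes


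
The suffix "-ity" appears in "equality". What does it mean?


Suffix: -ity
Example: equality = equal + -ity
Meaning = quality of


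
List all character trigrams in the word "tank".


Word: "tank" (length 4)
Number of trigrams = 4 - 3 + 1 = 2
  Position 0: "tan"
  Position 1: "ank"
Trigrams = "tan", "ank"


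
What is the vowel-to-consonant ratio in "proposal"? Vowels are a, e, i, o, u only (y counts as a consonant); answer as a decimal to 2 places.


Word: "proposal"
Vowels (a,e,i,o,u): 3
Consonants: 5
Ratio = 3/5
= 0.60


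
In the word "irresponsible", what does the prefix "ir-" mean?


Prefix: ir-
Example: irresponsible (ir- + responsible)
Meaning = not


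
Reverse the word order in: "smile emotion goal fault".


Original: "smile emotion goal fault"
Words (1..n): smile | emotion | goal | fault
Reversed (n..1): fault | goal | emotion | smile
Result = "fault goal emotion smile"


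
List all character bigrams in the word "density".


Word: "density" (length 7)
Number of bigrams = 7 - 2 + 1 = 6
  Position 0: "de"
  Position 1: "en"
  Position 2: "ns"
  Position 3: "si"
  Position 4: "it"
  Position 5: "ty"
Bigrams = "de", "en", "ns", "si", "it", "ty"


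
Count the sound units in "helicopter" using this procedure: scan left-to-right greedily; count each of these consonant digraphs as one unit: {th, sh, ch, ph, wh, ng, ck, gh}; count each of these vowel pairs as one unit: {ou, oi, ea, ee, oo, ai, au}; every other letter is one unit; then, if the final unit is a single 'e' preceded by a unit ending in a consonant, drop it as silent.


Word: "helicopter" (10 letters)
Left-to-right scan:
  [1] 'h' (letter)
  [2] 'e' (letter)
  [3] 'l' (letter)
  [4] 'i' (letter)
  [5] 'c' (letter)
  [6] 'o' (letter)
  [7] 'p' (letter)
  [8] 't' (letter)
  [9] 'e' (letter)
  [10] 'r' (letter)
Units from scan: 10
Sound units = 10 units


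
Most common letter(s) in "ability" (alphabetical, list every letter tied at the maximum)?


Word: "ability"
Letter counts:
  'a': 1
  'b': 1
  'i': 2
  'l': 1
  't': 1
  'y': 1
Maximum count = 2
Most frequent = 'i' (2 times each)


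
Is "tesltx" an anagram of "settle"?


Word 1: "settle" → sorted: eelstt
Word 2: "tesltx" → sorted: elsttx
Same letters? eelstt != elsttx
Anagram = No


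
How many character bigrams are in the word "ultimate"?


Word: "ultimate" (length 8)
Number of 2-grams = length - 2 + 1 = 8 - 2 + 1
= 7


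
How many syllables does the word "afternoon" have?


Word: "afternoon"
Syllable breakdown: af | ter | noon
Counting: 3 parts
= 3 syllables


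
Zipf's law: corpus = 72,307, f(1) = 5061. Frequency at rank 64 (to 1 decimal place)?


Zipf's law: f(r) = f(1) / r
f(1) = 5061
f(64) = 5061 / 64
= 79.1 occurrences


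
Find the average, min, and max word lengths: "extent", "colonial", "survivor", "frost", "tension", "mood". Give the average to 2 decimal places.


Lengths: "extent"=6, "colonial"=8, "survivor"=8, "frost"=5, "tension"=7, "mood"=4
Sum = 38, Count = 6
Average = 38/6 = 6.33
= avg=6.33, min=4, max=8
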